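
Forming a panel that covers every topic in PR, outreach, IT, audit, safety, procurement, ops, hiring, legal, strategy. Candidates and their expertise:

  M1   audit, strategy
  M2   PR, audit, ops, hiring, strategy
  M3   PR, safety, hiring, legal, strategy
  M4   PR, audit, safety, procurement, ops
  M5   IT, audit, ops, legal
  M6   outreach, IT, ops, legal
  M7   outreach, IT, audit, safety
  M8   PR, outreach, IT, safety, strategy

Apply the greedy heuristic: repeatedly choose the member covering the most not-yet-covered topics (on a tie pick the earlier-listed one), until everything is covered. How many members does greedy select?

3

Pick 1: M2 covers 5 new topics (PR, audit, ops, hiring, strategy).
Pick 2: M6 covers 3 new topics (outreach, IT, legal).
Pick 3: M4 covers 2 new topics (safety, procurement).
Greedy uses 3 members.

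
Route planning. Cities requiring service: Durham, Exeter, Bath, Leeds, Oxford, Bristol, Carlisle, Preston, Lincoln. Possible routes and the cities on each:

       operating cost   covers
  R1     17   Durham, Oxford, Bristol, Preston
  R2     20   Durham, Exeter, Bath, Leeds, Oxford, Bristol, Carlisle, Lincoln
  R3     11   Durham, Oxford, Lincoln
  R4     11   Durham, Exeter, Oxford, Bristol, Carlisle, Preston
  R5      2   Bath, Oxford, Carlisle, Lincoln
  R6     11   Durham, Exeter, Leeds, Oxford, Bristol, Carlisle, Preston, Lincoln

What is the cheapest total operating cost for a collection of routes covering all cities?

R5, R6 cover every city at operating cost 2 + 11 = 13.
Any cover uses at least 2 routes; among all covering selections none totals below 13.

13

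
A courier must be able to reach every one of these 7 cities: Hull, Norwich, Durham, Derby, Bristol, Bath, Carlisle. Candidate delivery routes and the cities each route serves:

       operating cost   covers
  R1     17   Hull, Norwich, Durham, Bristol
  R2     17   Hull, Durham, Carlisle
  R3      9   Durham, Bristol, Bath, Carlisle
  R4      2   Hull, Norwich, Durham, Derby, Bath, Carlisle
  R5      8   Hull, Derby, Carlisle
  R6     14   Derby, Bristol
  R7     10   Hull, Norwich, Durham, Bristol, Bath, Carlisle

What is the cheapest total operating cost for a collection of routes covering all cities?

R3, R4 cover every city at operating cost 9 + 2 = 11.
Any cover uses at least 2 routes; among all covering selections none totals below 11.

11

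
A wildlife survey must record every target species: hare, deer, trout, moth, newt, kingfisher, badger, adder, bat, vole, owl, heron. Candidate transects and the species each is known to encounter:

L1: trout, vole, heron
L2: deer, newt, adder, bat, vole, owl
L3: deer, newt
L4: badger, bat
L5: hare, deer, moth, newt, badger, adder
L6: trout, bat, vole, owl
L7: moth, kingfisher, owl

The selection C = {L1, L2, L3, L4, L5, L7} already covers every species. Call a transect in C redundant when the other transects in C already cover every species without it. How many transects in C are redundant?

Drop L1: trout, heron uncovered — not redundant.
Drop L2: the rest still cover every species — redundant.
Drop L3: the rest still cover every species — redundant.
Drop L4: the rest still cover every species — redundant.
Drop L5: hare uncovered — not redundant.
Drop L7: kingfisher uncovered — not redundant.
3 redundant: L2, L3, L4.

3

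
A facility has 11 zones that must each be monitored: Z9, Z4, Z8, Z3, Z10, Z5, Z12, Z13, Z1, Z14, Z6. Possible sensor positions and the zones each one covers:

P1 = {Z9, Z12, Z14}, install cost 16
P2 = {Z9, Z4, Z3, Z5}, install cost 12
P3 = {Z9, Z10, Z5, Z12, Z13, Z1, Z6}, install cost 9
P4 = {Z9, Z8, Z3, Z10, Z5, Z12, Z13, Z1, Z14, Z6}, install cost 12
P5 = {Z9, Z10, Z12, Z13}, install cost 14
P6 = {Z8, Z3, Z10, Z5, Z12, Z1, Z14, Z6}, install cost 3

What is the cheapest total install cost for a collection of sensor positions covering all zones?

24

P2, P4 cover every zone at install cost 12 + 12 = 24.
Any cover uses at least 2 sensor positions; among all covering selections none totals below 24.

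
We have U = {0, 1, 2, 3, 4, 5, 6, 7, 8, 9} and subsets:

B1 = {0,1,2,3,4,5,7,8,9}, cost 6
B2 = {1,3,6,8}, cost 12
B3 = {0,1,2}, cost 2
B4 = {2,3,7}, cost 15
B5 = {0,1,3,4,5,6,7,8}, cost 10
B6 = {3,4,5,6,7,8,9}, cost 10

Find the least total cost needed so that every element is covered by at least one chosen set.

B3, B6 cover every element at cost 2 + 10 = 12.
Any cover uses at least 2 sets; among all covering selections none totals below 12.

12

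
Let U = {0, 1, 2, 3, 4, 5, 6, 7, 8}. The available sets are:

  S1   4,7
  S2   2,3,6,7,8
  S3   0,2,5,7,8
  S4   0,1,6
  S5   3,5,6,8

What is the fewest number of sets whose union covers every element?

S1, S2, S3, S4 together cover {0, 1, 2, 3, 4, 5, 6, 7, 8} — every element.
No 3 of the 5 sets cover everything (all 10 triples fall short), so 4 is minimum.

4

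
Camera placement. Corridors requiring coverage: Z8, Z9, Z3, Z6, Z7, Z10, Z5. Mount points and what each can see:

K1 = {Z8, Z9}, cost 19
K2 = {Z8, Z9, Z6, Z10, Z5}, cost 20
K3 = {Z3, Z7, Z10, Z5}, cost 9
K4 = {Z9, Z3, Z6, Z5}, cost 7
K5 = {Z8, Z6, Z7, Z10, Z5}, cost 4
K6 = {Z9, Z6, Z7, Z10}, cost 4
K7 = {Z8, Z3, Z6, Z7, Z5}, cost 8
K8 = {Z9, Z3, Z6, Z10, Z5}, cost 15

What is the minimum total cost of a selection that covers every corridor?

11

K4, K5 cover every corridor at cost 7 + 4 = 11.
Any cover uses at least 2 camera mounts; among all covering selections none totals below 11.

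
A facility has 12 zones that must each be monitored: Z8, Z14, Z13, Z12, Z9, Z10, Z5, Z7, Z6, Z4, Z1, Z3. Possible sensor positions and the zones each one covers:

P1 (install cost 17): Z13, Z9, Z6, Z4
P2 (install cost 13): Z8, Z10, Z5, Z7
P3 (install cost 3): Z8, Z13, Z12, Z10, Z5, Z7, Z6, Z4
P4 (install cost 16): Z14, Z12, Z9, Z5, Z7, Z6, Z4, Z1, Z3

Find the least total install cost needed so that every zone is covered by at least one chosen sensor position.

19

P3, P4 cover every zone at install cost 3 + 16 = 19.
Any cover uses at least 2 sensor positions; among all covering selections none totals below 19.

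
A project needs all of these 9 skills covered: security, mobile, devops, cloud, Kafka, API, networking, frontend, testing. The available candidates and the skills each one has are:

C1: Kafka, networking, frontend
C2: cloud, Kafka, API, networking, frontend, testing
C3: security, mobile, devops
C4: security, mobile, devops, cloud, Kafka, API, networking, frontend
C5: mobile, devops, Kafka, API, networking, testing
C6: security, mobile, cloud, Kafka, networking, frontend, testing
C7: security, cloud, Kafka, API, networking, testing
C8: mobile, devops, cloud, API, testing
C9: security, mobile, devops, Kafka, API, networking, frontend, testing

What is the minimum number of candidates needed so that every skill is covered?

2

C2, C3 together cover {security, mobile, devops, cloud, Kafka, API, networking, frontend, testing} — every skill.
No single candidate contains all 9 skills, so 2 is optimal.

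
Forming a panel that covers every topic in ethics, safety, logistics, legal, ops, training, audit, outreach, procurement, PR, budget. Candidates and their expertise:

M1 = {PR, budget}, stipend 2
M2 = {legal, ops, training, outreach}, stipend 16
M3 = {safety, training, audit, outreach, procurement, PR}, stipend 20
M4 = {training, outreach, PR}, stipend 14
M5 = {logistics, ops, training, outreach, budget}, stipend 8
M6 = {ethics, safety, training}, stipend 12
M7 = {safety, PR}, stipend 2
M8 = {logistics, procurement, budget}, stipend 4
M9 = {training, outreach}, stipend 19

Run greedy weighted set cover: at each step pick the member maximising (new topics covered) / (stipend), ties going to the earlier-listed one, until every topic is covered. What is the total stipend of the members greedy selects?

Pick 1: M1 adds 2 new (PR, budget) at stipend 2 (ratio 2/2).
Pick 2: M5 adds 4 new (logistics, ops, training, outreach) at stipend 8 (ratio 4/8).
Pick 3: M7 adds 1 new (safety) at stipend 2 (ratio 1/2).
Pick 4: M8 adds 1 new (procurement) at stipend 4 (ratio 1/4).
Pick 5: M6 adds 1 new (ethics) at stipend 12 (ratio 1/12).
Pick 6: M2 adds 1 new (legal) at stipend 16 (ratio 1/16).
Pick 7: M3 adds 1 new (audit) at stipend 20 (ratio 1/20).
Greedy total stipend: 2 + 8 + 2 + 4 + 12 + 16 + 20 = 64. (The true optimum is 52, so greedy overshoots here.)

64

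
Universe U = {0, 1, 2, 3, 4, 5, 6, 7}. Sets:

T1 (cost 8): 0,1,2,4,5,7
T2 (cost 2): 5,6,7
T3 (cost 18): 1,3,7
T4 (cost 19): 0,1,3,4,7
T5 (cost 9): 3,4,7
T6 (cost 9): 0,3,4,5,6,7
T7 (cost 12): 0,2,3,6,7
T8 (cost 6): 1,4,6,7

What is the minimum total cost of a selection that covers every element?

17

T1, T6 cover every element at cost 8 + 9 = 17.
Any cover uses at least 2 sets; among all covering selections none totals below 17.
Greedy by coverage-per-cost would pick T2, T1, T5 for 19 — worse than the optimum 17.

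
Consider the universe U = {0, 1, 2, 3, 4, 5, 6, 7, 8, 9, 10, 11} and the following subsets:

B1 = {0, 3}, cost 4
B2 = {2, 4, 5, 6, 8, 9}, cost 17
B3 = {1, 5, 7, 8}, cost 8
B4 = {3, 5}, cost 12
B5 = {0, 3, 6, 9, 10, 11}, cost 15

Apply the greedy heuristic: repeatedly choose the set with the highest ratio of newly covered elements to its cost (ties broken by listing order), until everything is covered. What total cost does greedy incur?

44

Pick 1: B1 adds 2 new (0, 3) at cost 4 (ratio 2/4).
Pick 2: B3 adds 4 new (1, 5, 7, 8) at cost 8 (ratio 4/8).
Pick 3: B5 adds 4 new (6, 9, 10, 11) at cost 15 (ratio 4/15).
Pick 4: B2 adds 2 new (2, 4) at cost 17 (ratio 2/17).
Greedy total cost: 4 + 8 + 15 + 17 = 44. (The true optimum is 40, so greedy overshoots here.)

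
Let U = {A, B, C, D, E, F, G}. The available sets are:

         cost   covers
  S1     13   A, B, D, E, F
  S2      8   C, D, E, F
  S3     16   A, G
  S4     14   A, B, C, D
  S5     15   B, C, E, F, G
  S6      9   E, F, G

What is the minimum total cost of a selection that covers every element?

S4, S6 cover every element at cost 14 + 9 = 23.
Any cover uses at least 2 sets; among all covering selections none totals below 23.

23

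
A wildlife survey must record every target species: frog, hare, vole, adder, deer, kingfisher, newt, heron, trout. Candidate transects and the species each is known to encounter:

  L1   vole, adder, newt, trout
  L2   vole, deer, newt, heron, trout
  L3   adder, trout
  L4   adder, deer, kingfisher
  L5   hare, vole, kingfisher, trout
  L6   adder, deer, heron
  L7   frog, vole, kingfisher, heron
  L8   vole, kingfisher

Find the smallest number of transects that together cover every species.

4

L1, L2, L5, L7 together cover {frog, hare, vole, adder, deer, kingfisher, newt, heron, trout} — every species.
No 3 of the 8 transects cover everything (all 56 triples fall short), so 4 is minimum.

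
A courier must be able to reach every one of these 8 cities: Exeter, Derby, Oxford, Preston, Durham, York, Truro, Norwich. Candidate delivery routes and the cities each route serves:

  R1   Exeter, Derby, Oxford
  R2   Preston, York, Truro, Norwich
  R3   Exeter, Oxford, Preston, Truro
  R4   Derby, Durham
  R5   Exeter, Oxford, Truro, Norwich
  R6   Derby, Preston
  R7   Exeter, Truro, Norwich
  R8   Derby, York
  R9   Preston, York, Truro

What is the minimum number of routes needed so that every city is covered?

R1, R2, R4 together cover {Exeter, Derby, Oxford, Preston, Durham, York, Truro, Norwich} — every city.
No 2 of the 9 routes cover everything (all 36 pairs fall short), so 3 is minimum.

3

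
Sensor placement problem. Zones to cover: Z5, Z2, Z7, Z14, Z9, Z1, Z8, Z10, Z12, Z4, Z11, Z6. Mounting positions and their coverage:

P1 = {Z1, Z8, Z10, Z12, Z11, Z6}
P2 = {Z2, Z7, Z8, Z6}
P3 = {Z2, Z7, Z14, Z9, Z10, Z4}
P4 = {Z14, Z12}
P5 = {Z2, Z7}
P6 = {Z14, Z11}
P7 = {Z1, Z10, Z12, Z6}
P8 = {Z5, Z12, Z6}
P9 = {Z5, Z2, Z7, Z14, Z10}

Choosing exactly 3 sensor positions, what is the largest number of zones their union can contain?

Choosing P1, P3, P8 covers {Z5, Z2, Z7, Z14, Z9, Z1, Z8, Z10, Z12, Z4, Z11, Z6} — 12 zones.
That is all 12 zones.

12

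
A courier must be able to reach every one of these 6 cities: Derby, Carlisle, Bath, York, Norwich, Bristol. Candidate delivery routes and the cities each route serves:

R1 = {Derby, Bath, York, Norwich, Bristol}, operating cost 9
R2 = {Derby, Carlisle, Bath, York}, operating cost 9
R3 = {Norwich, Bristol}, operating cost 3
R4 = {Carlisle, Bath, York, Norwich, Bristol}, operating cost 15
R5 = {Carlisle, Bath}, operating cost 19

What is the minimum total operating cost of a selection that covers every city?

R2, R3 cover every city at operating cost 9 + 3 = 12.
Any cover uses at least 2 routes; among all covering selections none totals below 12.

12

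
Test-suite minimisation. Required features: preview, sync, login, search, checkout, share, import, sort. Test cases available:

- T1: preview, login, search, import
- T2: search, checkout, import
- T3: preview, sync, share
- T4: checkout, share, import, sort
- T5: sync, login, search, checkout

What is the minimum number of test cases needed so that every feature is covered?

T1, T3, T4 together cover {preview, sync, login, search, checkout, share, import, sort} — every feature.
No 2 of the 5 test cases cover everything (all 10 pairs fall short), so 3 is minimum.

3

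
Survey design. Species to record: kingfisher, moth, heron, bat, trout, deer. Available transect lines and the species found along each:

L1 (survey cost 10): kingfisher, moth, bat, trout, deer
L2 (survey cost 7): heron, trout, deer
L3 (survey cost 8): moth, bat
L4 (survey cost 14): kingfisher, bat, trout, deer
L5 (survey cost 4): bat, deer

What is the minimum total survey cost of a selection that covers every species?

L1, L2 cover every species at survey cost 10 + 7 = 17.
Any cover uses at least 2 transects; among all covering selections none totals below 17.

17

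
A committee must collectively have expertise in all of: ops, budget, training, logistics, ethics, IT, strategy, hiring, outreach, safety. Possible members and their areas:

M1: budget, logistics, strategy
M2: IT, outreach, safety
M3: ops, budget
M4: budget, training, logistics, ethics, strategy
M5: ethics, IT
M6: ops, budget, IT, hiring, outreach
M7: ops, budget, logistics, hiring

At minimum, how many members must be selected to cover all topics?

3

M2, M4, M6 together cover {ops, budget, training, logistics, ethics, IT, strategy, hiring, outreach, safety} — every topic.
No 2 of the 7 members cover everything (all 21 pairs fall short), so 3 is minimum.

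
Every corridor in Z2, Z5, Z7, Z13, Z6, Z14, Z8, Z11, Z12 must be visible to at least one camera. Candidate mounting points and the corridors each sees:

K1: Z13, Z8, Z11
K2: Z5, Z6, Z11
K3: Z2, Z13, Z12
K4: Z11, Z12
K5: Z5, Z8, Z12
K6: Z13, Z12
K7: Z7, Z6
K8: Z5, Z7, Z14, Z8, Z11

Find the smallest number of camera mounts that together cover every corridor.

3

K2, K3, K8 together cover {Z2, Z5, Z7, Z13, Z6, Z14, Z8, Z11, Z12} — every corridor.
No 2 of the 8 camera mounts cover everything (all 28 pairs fall short), so 3 is minimum.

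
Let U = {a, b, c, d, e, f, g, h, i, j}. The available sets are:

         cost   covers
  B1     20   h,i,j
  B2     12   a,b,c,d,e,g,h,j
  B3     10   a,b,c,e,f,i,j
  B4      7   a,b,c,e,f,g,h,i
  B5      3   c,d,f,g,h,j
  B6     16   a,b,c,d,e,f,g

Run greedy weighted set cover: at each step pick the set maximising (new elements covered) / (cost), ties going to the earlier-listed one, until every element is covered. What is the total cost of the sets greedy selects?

10

Pick 1: B5 adds 6 new (c, d, f, g, h, j) at cost 3 (ratio 6/3).
Pick 2: B4 adds 4 new (a, b, e, i) at cost 7 (ratio 4/7).
Greedy total cost: 3 + 7 = 10.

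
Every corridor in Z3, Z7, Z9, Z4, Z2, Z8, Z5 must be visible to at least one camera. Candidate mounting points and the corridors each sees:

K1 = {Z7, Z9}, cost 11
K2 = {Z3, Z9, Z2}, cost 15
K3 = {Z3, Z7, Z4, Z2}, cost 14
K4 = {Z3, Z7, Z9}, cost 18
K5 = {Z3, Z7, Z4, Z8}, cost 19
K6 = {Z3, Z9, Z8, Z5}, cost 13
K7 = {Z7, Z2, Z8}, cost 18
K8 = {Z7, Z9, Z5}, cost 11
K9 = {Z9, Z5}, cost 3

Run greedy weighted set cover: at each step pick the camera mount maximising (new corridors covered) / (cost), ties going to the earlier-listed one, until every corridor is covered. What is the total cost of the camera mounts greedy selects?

Pick 1: K9 adds 2 new (Z9, Z5) at cost 3 (ratio 2/3).
Pick 2: K3 adds 4 new (Z3, Z7, Z4, Z2) at cost 14 (ratio 4/14).
Pick 3: K6 adds 1 new (Z8) at cost 13 (ratio 1/13).
Greedy total cost: 3 + 14 + 13 = 30. (The true optimum is 27, so greedy overshoots here.)

30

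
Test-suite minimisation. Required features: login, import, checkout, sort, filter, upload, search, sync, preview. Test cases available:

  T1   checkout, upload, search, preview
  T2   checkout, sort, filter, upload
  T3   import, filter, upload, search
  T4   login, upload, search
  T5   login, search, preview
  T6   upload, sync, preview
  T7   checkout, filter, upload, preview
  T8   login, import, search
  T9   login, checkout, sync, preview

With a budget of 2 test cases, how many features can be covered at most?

Choosing T3, T9 covers {login, import, checkout, filter, upload, search, sync, preview} — 8 features.
No choice of 2 test cases does better; here sort is left uncovered.

8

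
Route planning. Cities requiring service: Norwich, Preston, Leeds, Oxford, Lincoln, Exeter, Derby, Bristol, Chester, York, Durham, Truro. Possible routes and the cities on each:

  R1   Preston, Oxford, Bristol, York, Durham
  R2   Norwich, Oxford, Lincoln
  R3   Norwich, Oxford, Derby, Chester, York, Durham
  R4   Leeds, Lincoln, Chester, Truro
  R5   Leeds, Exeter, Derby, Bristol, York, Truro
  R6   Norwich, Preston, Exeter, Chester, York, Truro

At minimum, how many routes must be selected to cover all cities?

R1, R2, R3, R5 together cover {Norwich, Preston, Leeds, Oxford, Lincoln, Exeter, Derby, Bristol, Chester, York, Durham, Truro} — every city.
No 3 of the 6 routes cover everything (all 20 triples fall short), so 4 is minimum.

4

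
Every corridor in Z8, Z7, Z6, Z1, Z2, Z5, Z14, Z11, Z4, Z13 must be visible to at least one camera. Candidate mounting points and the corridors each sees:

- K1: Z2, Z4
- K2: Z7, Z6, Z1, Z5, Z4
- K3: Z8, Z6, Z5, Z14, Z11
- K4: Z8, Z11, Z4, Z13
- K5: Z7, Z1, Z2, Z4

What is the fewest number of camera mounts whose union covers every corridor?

K3, K4, K5 together cover {Z8, Z7, Z6, Z1, Z2, Z5, Z14, Z11, Z4, Z13} — every corridor.
No 2 of the 5 camera mounts cover everything (all 10 pairs fall short), so 3 is minimum.
Greedy (largest uncovered first) would take K2, K3, K1, K4 — 4 camera mounts — but 3 suffice.

3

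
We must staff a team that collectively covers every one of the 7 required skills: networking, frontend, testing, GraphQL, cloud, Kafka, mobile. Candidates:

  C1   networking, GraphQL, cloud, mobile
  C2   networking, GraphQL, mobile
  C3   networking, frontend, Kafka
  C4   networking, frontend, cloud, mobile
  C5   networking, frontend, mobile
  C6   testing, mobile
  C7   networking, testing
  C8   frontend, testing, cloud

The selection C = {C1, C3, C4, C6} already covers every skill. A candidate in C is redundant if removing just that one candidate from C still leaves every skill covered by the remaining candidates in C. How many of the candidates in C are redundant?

1

Drop C1: GraphQL uncovered — not redundant.
Drop C3: Kafka uncovered — not redundant.
Drop C4: the rest still cover every skill — redundant.
Drop C6: testing uncovered — not redundant.
1 redundant: C4.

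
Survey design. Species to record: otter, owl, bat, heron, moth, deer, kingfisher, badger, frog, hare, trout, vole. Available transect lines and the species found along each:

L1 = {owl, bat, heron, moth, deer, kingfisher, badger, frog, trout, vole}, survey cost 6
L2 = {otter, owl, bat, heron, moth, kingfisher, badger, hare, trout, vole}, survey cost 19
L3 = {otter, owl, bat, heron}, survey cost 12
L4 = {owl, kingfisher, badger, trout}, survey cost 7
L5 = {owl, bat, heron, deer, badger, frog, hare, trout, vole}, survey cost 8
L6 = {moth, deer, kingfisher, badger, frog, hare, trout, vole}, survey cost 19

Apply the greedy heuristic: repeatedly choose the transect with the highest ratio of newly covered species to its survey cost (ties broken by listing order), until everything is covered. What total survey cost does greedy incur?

Pick 1: L1 adds 10 new (owl, bat, heron, moth, deer, kingfisher, badger, frog, trout, vole) at survey cost 6 (ratio 10/6).
Pick 2: L5 adds 1 new (hare) at survey cost 8 (ratio 1/8).
Pick 3: L3 adds 1 new (otter) at survey cost 12 (ratio 1/12).
Greedy total survey cost: 6 + 8 + 12 = 26. (The true optimum is 25, so greedy overshoots here.)

26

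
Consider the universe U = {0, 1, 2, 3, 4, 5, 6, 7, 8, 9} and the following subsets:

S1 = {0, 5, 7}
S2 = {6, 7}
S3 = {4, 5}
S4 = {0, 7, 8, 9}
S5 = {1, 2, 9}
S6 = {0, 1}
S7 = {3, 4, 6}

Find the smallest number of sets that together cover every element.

4

S1, S4, S5, S7 together cover {0, 1, 2, 3, 4, 5, 6, 7, 8, 9} — every element.
No 3 of the 7 sets cover everything (all 35 triples fall short), so 4 is minimum.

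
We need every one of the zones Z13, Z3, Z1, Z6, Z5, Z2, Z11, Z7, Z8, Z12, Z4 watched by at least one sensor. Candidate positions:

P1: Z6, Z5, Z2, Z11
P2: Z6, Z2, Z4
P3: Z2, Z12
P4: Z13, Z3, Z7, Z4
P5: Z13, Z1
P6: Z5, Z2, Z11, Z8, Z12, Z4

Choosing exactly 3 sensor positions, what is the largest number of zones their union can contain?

Choosing P1, P4, P6 covers {Z13, Z3, Z6, Z5, Z2, Z11, Z7, Z8, Z12, Z4} — 10 zones.
No choice of 3 sensor positions does better; here Z1 is left uncovered.

10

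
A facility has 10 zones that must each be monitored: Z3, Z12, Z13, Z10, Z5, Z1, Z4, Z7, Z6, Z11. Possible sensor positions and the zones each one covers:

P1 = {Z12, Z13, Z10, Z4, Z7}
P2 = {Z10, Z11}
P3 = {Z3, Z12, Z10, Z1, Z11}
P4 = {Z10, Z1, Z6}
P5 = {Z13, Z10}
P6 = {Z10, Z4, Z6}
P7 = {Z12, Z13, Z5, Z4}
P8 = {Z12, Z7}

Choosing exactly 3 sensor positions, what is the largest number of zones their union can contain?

Choosing P1, P3, P4 covers {Z3, Z12, Z13, Z10, Z1, Z4, Z7, Z6, Z11} — 9 zones.
No choice of 3 sensor positions does better; here Z5 is left uncovered.

9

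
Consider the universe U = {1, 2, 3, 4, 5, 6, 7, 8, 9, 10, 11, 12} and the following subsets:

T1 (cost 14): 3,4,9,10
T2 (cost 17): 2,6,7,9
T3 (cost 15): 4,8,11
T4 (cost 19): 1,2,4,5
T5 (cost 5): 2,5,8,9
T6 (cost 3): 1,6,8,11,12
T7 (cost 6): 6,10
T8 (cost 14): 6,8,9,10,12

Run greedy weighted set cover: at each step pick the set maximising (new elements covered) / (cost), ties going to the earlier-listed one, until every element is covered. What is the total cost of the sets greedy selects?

39

Pick 1: T6 adds 5 new (1, 6, 8, 11, 12) at cost 3 (ratio 5/3).
Pick 2: T5 adds 3 new (2, 5, 9) at cost 5 (ratio 3/5).
Pick 3: T1 adds 3 new (3, 4, 10) at cost 14 (ratio 3/14).
Pick 4: T2 adds 1 new (7) at cost 17 (ratio 1/17).
Greedy total cost: 3 + 5 + 14 + 17 = 39.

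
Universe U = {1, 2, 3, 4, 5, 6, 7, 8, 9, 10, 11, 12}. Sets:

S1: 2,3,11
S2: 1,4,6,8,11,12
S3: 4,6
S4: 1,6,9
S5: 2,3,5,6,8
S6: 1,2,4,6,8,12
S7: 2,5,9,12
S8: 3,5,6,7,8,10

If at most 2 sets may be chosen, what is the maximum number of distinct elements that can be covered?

10

Choosing S2, S8 covers {1, 3, 4, 5, 6, 7, 8, 10, 11, 12} — 10 elements.
No choice of 2 sets does better; here 2, 9 are left uncovered.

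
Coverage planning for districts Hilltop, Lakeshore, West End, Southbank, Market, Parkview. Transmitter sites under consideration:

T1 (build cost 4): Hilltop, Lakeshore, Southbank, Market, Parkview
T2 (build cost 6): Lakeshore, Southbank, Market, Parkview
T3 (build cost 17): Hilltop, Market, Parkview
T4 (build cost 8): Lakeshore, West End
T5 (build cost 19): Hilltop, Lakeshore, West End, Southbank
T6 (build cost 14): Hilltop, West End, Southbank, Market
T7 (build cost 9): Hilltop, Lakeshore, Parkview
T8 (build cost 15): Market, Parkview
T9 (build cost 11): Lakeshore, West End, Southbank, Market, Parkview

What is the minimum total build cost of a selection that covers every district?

12

T1, T4 cover every district at build cost 4 + 8 = 12.
Any cover uses at least 2 transmitter sites; among all covering selections none totals below 12.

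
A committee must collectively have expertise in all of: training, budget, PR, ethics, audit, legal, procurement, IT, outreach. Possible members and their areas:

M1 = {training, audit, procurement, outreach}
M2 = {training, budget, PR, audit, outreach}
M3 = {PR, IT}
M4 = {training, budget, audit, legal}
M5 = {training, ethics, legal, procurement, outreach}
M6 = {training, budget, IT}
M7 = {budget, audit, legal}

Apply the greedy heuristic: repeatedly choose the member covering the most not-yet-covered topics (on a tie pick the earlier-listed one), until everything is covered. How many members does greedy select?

3

Pick 1: M2 covers 5 new topics (training, budget, PR, audit, outreach).
Pick 2: M5 covers 3 new topics (ethics, legal, procurement).
Pick 3: M3 covers 1 new topics (IT).
Greedy uses 3 members.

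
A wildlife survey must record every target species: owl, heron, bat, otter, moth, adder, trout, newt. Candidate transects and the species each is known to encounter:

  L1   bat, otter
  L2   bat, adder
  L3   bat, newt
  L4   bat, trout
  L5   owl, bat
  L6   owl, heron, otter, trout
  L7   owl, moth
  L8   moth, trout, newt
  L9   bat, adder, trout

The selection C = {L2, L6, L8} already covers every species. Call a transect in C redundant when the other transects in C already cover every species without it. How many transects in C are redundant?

0

Drop L2: bat, adder uncovered — not redundant.
Drop L6: owl, heron, otter uncovered — not redundant.
Drop L8: moth, newt uncovered — not redundant.
None of the transects in C is redundant.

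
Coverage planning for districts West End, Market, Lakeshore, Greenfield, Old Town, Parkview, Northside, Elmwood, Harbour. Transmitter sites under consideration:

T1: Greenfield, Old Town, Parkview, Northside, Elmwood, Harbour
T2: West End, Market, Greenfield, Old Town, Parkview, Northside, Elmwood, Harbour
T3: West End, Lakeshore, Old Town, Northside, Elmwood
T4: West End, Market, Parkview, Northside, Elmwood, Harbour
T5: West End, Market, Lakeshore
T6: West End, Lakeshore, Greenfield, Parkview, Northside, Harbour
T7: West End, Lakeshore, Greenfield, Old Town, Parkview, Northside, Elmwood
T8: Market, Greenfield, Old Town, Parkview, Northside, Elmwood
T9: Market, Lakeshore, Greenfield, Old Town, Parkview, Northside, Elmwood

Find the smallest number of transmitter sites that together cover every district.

2

T1, T5 together cover {West End, Market, Lakeshore, Greenfield, Old Town, Parkview, Northside, Elmwood, Harbour} — every district.
No single transmitter site contains all 9 districts, so 2 is optimal.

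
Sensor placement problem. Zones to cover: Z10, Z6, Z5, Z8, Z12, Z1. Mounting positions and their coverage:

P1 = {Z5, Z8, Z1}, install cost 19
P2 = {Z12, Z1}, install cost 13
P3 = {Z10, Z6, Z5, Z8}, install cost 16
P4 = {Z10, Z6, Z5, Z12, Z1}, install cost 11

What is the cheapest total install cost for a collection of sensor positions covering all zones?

P3, P4 cover every zone at install cost 16 + 11 = 27.
Any cover uses at least 2 sensor positions; among all covering selections none totals below 27.

27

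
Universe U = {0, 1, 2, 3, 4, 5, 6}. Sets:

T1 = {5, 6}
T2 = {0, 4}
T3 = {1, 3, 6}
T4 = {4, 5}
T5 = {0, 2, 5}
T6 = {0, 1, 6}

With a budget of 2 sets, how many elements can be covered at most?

6

Choosing T3, T5 covers {0, 1, 2, 3, 5, 6} — 6 elements.
No choice of 2 sets does better; here 4 is left uncovered.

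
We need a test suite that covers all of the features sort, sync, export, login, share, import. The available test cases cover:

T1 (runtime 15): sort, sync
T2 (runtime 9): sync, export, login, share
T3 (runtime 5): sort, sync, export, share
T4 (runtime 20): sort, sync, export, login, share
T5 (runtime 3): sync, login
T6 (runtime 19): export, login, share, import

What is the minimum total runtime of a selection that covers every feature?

24

T3, T6 cover every feature at runtime 5 + 19 = 24.
Any cover uses at least 2 test cases; among all covering selections none totals below 24.
Greedy by coverage-per-runtime would pick T3, T5, T6 for 27 — worse than the optimum 24.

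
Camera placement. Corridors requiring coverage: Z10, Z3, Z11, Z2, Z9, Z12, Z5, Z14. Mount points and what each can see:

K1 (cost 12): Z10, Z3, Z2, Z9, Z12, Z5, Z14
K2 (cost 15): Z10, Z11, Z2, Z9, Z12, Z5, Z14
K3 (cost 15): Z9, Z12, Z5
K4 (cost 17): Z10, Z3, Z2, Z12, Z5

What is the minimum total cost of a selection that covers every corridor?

27

K1, K2 cover every corridor at cost 12 + 15 = 27.
Any cover uses at least 2 camera mounts; among all covering selections none totals below 27.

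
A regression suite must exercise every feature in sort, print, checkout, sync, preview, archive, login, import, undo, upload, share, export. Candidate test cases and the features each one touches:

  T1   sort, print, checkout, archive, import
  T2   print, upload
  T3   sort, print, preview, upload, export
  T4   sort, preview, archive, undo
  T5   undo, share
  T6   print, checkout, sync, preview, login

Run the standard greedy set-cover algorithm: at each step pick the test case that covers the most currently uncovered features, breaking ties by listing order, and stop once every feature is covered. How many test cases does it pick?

4

Pick 1: T1 covers 5 new features (sort, print, checkout, archive, import).
Pick 2: T3 covers 3 new features (preview, upload, export).
Pick 3: T5 covers 2 new features (undo, share).
Pick 4: T6 covers 2 new features (sync, login).
Greedy uses 4 test cases.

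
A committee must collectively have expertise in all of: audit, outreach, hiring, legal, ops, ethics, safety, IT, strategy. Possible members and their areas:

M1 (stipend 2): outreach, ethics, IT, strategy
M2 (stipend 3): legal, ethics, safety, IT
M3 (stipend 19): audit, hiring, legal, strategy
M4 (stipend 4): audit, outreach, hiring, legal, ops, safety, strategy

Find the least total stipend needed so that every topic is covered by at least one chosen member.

6

M1, M4 cover every topic at stipend 2 + 4 = 6.
Any cover uses at least 2 members; among all covering selections none totals below 6.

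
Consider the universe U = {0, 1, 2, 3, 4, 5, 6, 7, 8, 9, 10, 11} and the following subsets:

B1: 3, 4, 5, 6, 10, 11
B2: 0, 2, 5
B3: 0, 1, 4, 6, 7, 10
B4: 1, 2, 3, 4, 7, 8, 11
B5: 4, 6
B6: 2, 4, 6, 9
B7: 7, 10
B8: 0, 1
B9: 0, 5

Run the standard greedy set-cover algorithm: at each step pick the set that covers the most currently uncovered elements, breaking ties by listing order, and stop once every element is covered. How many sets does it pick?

Pick 1: B4 covers 7 new elements (1, 2, 3, 4, 7, 8, 11).
Pick 2: B1 covers 3 new elements (5, 6, 10).
Pick 3: B2 covers 1 new elements (0).
Pick 4: B6 covers 1 new elements (9).
Greedy uses 4 sets.

4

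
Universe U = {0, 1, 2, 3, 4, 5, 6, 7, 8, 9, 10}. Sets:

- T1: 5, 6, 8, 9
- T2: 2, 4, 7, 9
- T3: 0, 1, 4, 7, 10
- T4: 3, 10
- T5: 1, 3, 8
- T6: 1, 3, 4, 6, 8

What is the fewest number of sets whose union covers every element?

T1, T2, T3, T4 together cover {0, 1, 2, 3, 4, 5, 6, 7, 8, 9, 10} — every element.
No 3 of the 6 sets cover everything (all 20 triples fall short), so 4 is minimum.

4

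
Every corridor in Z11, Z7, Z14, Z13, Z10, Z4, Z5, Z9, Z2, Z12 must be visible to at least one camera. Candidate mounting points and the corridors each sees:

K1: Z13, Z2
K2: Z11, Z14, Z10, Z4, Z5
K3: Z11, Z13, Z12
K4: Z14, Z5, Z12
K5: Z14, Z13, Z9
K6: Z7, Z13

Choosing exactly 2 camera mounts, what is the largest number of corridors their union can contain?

Choosing K1, K2 covers {Z11, Z14, Z13, Z10, Z4, Z5, Z2} — 7 corridors.
No choice of 2 camera mounts does better; here Z7, Z9, Z12 are left uncovered.

7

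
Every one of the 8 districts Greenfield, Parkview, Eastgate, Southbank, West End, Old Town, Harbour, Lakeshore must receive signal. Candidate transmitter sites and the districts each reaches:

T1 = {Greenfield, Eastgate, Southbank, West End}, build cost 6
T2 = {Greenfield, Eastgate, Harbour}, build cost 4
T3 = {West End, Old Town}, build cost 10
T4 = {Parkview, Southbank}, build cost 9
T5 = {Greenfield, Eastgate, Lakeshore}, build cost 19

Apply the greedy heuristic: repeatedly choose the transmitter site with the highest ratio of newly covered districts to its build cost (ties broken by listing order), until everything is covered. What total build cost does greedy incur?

Pick 1: T2 adds 3 new (Greenfield, Eastgate, Harbour) at build cost 4 (ratio 3/4).
Pick 2: T1 adds 2 new (Southbank, West End) at build cost 6 (ratio 2/6).
Pick 3: T4 adds 1 new (Parkview) at build cost 9 (ratio 1/9).
Pick 4: T3 adds 1 new (Old Town) at build cost 10 (ratio 1/10).
Pick 5: T5 adds 1 new (Lakeshore) at build cost 19 (ratio 1/19).
Greedy total build cost: 4 + 6 + 9 + 10 + 19 = 48. (The true optimum is 42, so greedy overshoots here.)

48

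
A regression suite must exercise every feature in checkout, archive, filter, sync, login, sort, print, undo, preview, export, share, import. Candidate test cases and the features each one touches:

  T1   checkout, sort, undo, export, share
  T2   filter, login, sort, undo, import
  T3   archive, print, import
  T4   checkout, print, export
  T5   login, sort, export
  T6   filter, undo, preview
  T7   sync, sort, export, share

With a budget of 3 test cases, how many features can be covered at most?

Choosing T1, T2, T3 covers {checkout, archive, filter, login, sort, print, undo, export, share, import} — 10 features.
No choice of 3 test cases does better; here sync, preview are left uncovered.

10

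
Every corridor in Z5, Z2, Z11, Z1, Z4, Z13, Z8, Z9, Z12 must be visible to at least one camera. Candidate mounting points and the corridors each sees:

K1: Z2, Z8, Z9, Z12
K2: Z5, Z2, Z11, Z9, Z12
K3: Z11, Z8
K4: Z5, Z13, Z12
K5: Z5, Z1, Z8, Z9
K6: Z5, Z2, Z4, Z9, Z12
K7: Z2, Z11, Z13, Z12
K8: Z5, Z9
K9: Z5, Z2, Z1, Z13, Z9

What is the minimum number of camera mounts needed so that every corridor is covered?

K3, K6, K9 together cover {Z5, Z2, Z11, Z1, Z4, Z13, Z8, Z9, Z12} — every corridor.
No 2 of the 9 camera mounts cover everything (all 36 pairs fall short), so 3 is minimum.
Greedy (largest uncovered first) would take K2, K5, K4, K6 — 4 camera mounts — but 3 suffice.

3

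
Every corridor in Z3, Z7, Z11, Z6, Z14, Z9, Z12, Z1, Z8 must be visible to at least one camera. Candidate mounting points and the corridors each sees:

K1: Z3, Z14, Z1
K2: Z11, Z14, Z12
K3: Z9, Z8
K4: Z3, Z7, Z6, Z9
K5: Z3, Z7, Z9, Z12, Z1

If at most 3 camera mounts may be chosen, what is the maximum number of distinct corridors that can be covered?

Choosing K1, K2, K4 covers {Z3, Z7, Z11, Z6, Z14, Z9, Z12, Z1} — 8 corridors.
No choice of 3 camera mounts does better; here Z8 is left uncovered.

8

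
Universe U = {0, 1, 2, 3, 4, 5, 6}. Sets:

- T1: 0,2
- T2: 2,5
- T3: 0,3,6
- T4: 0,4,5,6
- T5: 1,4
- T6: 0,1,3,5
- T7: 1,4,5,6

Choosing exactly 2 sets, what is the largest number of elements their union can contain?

Choosing T1, T7 covers {0, 1, 2, 4, 5, 6} — 6 elements.
No choice of 2 sets does better; here 3 is left uncovered.

6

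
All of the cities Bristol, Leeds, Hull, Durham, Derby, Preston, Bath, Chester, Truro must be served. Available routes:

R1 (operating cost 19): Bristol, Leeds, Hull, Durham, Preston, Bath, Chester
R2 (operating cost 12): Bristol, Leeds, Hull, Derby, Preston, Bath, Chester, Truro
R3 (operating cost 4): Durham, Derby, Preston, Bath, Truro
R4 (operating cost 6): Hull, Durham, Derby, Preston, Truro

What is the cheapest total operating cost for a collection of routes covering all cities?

R2, R3 cover every city at operating cost 12 + 4 = 16.
Any cover uses at least 2 routes; among all covering selections none totals below 16.

16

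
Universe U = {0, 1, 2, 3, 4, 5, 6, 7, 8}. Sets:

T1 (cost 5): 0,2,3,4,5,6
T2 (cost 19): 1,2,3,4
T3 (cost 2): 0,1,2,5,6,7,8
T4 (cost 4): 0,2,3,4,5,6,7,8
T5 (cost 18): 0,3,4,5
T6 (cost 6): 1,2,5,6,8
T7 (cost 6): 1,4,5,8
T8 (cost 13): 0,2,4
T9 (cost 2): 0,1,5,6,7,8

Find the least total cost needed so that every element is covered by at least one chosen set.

6

T3, T4 cover every element at cost 2 + 4 = 6.
Any cover uses at least 2 sets; among all covering selections none totals below 6.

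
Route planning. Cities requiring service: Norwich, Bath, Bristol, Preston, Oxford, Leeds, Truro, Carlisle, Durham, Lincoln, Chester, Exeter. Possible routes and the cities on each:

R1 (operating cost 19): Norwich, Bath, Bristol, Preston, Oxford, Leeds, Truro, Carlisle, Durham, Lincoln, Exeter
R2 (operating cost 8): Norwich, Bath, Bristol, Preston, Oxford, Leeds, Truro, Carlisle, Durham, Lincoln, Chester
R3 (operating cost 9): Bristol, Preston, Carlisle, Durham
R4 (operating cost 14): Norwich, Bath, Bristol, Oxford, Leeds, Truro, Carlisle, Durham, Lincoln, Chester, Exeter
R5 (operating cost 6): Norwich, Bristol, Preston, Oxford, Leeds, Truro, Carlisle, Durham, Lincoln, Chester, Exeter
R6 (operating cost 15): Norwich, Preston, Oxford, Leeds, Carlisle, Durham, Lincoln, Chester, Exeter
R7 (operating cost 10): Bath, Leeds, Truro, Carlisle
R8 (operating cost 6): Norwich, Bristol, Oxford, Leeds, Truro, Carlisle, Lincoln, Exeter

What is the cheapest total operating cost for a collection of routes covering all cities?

R2, R5 cover every city at operating cost 8 + 6 = 14.
Any cover uses at least 2 routes; among all covering selections none totals below 14.

14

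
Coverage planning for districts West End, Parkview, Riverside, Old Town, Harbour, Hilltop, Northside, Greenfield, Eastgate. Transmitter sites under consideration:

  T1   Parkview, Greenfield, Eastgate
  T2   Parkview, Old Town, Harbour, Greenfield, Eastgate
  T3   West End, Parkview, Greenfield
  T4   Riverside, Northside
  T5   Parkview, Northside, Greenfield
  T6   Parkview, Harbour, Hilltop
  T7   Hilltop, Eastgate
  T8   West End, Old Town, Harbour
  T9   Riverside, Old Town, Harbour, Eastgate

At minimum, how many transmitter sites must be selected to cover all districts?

4

T1, T4, T6, T8 together cover {West End, Parkview, Riverside, Old Town, Harbour, Hilltop, Northside, Greenfield, Eastgate} — every district.
No 3 of the 9 transmitter sites cover everything (all 84 triples fall short), so 4 is minimum.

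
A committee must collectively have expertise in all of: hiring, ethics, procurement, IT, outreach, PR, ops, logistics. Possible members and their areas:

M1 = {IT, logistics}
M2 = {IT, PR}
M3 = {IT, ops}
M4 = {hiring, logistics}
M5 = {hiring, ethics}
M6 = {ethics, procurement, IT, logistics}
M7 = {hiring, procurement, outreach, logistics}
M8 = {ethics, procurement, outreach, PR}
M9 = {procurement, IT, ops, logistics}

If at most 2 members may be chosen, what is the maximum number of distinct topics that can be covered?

7

Choosing M8, M9 covers {ethics, procurement, IT, outreach, PR, ops, logistics} — 7 topics.
No choice of 2 members does better; here hiring is left uncovered.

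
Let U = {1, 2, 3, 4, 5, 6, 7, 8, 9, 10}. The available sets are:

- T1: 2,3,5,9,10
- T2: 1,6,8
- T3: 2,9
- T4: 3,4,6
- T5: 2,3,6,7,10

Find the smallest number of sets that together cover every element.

T1, T2, T4, T5 together cover {1, 2, 3, 4, 5, 6, 7, 8, 9, 10} — every element.
No 3 of the 5 sets cover everything (all 10 triples fall short), so 4 is minimum.

4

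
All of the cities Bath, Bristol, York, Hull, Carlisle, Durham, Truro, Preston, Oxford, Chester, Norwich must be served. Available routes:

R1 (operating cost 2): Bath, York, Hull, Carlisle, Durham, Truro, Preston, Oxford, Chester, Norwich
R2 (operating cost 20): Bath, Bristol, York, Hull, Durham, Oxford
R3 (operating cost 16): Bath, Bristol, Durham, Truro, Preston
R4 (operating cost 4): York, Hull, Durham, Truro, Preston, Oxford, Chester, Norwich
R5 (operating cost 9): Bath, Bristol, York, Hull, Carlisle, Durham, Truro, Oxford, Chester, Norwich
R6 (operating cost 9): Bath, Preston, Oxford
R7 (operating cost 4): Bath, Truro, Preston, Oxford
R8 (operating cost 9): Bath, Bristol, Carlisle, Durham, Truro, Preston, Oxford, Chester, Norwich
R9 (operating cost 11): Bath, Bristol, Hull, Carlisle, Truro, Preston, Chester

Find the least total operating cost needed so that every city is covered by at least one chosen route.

11

R1, R5 cover every city at operating cost 2 + 9 = 11.
Any cover uses at least 2 routes; among all covering selections none totals below 11.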